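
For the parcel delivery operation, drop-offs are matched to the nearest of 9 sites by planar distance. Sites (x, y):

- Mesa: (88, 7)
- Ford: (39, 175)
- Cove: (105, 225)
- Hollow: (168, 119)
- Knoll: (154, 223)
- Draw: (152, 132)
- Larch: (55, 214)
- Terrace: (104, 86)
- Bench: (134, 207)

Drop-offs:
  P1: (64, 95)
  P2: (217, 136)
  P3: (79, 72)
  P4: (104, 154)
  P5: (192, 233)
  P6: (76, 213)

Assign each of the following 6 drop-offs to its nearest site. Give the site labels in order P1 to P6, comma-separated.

Terrace, Hollow, Terrace, Draw, Knoll, Larch

P1 → Terrace (d²=1681.00)
P2 → Hollow (d²=2690.00)
P3 → Terrace (d²=821.00)
P4 → Draw (d²=2788.00)
P5 → Knoll (d²=1544.00)
P6 → Larch (d²=442.00)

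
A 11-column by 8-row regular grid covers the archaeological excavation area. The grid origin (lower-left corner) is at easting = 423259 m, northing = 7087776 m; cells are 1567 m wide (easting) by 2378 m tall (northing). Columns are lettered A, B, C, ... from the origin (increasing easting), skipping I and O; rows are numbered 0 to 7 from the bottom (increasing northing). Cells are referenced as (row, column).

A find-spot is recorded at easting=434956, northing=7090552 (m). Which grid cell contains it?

(1, H)

Column index: ⌊(434956 − 423259) / 1567⌋ = ⌊7.465⌋ = 7 → column H
Row offset from origin: ⌊(7090552 − 7087776) / 2378⌋ = ⌊1.167⌋ = 1 → row 1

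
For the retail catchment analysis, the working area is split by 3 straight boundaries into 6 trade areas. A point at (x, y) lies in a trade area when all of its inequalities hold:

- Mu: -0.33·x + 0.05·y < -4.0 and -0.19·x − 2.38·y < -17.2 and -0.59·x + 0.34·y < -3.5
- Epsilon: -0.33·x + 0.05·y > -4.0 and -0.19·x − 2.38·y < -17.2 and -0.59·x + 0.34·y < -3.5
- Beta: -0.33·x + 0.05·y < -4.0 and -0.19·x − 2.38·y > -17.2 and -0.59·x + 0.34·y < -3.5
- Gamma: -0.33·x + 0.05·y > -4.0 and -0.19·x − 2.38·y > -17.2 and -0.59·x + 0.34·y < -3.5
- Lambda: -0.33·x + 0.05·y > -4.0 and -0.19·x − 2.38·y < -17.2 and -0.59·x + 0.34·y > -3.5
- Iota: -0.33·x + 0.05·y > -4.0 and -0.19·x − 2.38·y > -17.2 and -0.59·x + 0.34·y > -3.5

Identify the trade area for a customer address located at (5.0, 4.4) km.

Iota

-0.33·5.0 + 0.05·4.4 = -1.430, which is > -4.0
-0.19·5.0 − 2.38·4.4 = -11.422, which is > -17.2
-0.59·5.0 + 0.34·4.4 = -1.454, which is > -3.5
This sign pattern matches Iota.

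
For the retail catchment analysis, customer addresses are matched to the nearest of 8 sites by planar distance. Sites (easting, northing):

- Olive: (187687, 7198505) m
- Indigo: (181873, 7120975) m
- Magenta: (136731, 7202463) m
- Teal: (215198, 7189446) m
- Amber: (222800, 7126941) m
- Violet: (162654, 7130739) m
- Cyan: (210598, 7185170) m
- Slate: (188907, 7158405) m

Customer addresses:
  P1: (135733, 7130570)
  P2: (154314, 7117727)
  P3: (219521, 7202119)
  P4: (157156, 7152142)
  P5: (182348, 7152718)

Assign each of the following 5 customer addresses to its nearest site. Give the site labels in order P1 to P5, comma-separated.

Violet, Violet, Teal, Violet, Slate

P1 → Violet (d²=724768802.00)
P2 → Violet (d²=238867744.00)
P3 → Teal (d²=179293258.00)
P4 → Violet (d²=488316413.00)
P5 → Slate (d²=75362450.00)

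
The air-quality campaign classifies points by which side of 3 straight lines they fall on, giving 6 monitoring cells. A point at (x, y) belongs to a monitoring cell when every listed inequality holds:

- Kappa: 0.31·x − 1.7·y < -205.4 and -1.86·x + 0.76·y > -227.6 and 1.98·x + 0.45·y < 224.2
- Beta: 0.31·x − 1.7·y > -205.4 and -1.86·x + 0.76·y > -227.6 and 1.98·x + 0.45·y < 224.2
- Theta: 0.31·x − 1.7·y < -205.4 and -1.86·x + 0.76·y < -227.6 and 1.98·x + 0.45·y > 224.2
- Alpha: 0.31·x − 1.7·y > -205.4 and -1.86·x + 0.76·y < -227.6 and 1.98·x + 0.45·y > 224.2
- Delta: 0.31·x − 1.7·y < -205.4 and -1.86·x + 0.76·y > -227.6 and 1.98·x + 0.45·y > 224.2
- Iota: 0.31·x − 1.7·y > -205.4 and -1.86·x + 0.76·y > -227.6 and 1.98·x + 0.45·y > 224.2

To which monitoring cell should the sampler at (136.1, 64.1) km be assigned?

0.31·136.1 − 1.7·64.1 = -66.779, which is > -205.4
-1.86·136.1 + 0.76·64.1 = -204.430, which is > -227.6
1.98·136.1 + 0.45·64.1 = 298.323, which is > 224.2
This sign pattern matches Iota.

Iota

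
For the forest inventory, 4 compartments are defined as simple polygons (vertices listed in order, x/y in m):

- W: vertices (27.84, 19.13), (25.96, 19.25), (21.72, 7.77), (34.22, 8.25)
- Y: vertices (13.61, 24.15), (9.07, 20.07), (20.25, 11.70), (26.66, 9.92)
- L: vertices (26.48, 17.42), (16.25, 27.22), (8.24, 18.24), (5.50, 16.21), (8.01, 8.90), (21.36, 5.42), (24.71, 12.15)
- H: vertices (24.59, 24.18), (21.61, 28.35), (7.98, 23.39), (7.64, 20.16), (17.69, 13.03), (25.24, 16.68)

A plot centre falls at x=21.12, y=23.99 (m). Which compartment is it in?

Cast a ray rightward from (21.12, 23.99). For each polygon, the edges (by vertex number in listed order) whose endpoints lie on opposite sides of y = 23.99, where each meets that height, and whether that is right or left of the point:
W: no edge straddles that height → 0 crossings.
Y: 1–2 at x≈13.432 (left), 4–1 at x≈13.757 (left) → 0 crossings.
L: 1–2 at x≈19.622 (left), 2–3 at x≈13.369 (left) → 0 crossings.
H: 2–3 at x≈9.629 (left), 6–1 at x≈24.606 (right) → 1 crossing.
Only H has an odd count, so the point is inside H.

H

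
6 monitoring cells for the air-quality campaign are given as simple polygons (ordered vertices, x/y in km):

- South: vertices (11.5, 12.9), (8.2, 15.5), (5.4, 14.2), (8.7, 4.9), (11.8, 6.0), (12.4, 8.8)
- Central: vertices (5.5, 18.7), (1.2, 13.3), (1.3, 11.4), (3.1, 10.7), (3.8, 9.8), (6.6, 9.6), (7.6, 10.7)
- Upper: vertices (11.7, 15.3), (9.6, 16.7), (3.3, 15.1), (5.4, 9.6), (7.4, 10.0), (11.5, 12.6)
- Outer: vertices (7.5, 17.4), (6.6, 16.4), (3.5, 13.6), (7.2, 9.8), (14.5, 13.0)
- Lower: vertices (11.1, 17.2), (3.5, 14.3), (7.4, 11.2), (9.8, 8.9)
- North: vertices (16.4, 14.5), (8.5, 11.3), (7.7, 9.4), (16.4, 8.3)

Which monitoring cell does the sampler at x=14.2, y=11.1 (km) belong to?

Cast a ray rightward from (14.2, 11.1). For each polygon, the edges (by vertex number in listed order) whose endpoints lie on opposite sides of y = 11.1, where each meets that height, and whether that is right or left of the point:
South: 3–4 at x≈6.50 (left), 6–1 at x≈11.90 (left) → 0 crossings.
Central: 3–4 at x≈2.07 (left), 7–1 at x≈7.49 (left) → 0 crossings.
Upper: 3–4 at x≈4.83 (left), 5–6 at x≈9.13 (left) → 0 crossings.
Outer: 3–4 at x≈5.93 (left), 4–5 at x≈10.17 (left) → 0 crossings.
Lower: 3–4 at x≈7.50 (left), 4–1 at x≈10.14 (left) → 0 crossings.
North: 2–3 at x≈8.42 (left), 4–1 at x≈16.40 (right) → 1 crossing.
Only North has an odd count, so the point is inside North.

North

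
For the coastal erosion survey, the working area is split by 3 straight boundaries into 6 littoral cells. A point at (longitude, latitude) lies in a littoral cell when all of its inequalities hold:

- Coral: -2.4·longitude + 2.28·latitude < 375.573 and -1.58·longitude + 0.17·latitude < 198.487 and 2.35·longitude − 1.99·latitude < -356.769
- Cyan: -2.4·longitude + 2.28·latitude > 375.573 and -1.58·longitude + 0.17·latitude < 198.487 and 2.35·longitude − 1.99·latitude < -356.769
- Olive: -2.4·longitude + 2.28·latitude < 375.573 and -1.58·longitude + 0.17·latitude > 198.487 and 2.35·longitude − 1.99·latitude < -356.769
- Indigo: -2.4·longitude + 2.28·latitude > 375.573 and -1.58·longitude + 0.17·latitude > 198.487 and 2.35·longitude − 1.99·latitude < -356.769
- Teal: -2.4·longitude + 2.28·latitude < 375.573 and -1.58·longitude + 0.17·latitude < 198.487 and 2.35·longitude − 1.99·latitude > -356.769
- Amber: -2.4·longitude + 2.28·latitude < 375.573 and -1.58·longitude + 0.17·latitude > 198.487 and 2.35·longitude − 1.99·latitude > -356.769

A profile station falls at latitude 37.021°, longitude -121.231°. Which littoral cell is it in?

-2.4·-121.231 + 2.28·37.021 = 375.362, which is < 375.573
-1.58·-121.231 + 0.17·37.021 = 197.839, which is < 198.487
2.35·-121.231 − 1.99·37.021 = -358.565, which is < -356.769
This sign pattern matches Coral.

Coral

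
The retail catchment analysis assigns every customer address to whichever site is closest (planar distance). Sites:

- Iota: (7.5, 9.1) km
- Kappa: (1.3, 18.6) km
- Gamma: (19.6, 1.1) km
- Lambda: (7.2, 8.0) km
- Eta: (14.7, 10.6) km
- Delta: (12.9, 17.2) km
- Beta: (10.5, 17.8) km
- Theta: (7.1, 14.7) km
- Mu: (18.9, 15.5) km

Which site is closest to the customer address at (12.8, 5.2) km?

Eta

Squared distances to each site:
Iota: 43.300; Kappa: 311.810; Gamma: 63.050; Lambda: 39.200; Eta: 32.770; Delta: 144.010; Beta: 164.050; Theta: 122.740; Mu: 143.300.
Minimum at Eta.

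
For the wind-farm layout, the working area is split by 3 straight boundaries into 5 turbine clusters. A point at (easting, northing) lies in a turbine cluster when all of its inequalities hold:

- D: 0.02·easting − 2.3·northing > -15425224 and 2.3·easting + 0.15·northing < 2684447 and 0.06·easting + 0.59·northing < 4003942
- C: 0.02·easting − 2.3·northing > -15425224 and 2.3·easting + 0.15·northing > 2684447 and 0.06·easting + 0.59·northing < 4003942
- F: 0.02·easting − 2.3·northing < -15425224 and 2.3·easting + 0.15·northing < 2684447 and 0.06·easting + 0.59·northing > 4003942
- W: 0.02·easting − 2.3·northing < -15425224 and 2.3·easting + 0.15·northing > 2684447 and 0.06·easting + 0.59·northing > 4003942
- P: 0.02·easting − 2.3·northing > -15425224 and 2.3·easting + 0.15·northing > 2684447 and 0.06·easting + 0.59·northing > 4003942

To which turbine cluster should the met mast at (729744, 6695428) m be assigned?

D

0.02·729744 − 2.3·6695428 = -15384889.520, which is > -15425224
2.3·729744 + 0.15·6695428 = 2682725.400, which is < 2684447
0.06·729744 + 0.59·6695428 = 3994087.160, which is < 4003942
This sign pattern matches D.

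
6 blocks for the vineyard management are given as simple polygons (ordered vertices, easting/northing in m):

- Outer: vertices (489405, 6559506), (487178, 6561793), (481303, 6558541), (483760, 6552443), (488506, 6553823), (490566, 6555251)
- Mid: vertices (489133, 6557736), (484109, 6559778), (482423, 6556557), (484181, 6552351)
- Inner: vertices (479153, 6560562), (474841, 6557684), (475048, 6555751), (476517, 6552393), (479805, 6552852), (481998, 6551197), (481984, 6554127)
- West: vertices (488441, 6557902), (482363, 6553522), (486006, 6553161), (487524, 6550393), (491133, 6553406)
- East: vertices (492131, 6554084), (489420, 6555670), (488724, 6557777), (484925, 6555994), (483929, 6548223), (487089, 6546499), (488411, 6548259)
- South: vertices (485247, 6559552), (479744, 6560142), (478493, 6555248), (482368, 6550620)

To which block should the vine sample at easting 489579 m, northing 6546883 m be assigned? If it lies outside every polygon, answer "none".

Cast a ray rightward from (489579, 6546883). For each polygon, the edges (by vertex number in listed order) whose endpoints lie on opposite sides of northing = 6546883, where each meets that height, and whether that is right or left of the point:
Outer: no edge straddles that height → 0 crossings.
Mid: no edge straddles that height → 0 crossings.
Inner: no edge straddles that height → 0 crossings.
West: no edge straddles that height → 0 crossings.
East: 5–6 at easting≈486385.1 (left), 6–7 at easting≈487377.4 (left) → 0 crossings.
South: no edge straddles that height → 0 crossings.
All counts are even, so the point lies outside every listed polygon.

none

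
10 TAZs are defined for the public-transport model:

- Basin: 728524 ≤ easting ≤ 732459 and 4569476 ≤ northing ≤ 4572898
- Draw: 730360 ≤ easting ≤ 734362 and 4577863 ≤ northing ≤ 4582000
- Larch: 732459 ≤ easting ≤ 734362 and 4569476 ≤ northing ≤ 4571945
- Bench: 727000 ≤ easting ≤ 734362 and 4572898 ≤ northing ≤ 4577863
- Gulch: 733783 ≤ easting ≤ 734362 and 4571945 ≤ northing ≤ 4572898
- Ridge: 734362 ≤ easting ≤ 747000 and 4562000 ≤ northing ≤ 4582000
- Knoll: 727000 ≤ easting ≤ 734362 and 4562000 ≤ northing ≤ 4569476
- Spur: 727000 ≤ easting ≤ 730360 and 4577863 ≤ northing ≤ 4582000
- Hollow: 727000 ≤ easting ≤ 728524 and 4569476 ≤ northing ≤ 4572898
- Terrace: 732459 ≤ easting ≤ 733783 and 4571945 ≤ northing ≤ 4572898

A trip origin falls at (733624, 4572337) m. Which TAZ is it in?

The point has easting = 733624 and northing = 4572337.
Only Terrace satisfies 732459 ≤ easting ≤ 733783 and 4571945 ≤ northing ≤ 4572898.

Terrace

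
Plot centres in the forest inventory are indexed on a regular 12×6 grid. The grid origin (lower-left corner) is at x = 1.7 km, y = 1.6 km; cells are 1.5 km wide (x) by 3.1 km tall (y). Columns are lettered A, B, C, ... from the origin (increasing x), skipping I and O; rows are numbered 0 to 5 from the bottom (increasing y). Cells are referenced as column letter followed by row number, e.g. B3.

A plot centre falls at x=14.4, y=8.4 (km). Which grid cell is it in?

J2

Column index: ⌊(14.4 − 1.7) / 1.5⌋ = ⌊8.467⌋ = 8 → column J
Row offset from origin: ⌊(8.4 − 1.6) / 3.1⌋ = ⌊2.194⌋ = 2 → row 2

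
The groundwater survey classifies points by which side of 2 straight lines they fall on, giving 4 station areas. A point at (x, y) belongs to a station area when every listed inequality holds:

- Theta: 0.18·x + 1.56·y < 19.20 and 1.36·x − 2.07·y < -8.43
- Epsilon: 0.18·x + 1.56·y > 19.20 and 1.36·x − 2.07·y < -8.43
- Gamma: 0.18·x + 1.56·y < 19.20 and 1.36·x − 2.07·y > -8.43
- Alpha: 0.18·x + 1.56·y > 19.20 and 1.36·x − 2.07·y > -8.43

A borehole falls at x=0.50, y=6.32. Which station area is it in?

Theta

0.18·0.50 + 1.56·6.32 = 9.949, which is < 19.20
1.36·0.50 − 2.07·6.32 = -12.402, which is < -8.43
This sign pattern matches Theta.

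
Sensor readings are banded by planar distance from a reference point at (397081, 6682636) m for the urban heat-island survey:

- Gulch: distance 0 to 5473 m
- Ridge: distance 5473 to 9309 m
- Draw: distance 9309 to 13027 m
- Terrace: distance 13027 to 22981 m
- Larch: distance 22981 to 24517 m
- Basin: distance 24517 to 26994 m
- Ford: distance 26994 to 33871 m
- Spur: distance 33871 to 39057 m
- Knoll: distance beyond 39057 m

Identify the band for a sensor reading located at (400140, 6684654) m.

Gulch

Distance = √((400140−397081)² + (6684654−6682636)²) = √(9357481.000 + 4072324.000) = 3664.670 m.
0 ≤ 3664.670 < 5473 → Gulch.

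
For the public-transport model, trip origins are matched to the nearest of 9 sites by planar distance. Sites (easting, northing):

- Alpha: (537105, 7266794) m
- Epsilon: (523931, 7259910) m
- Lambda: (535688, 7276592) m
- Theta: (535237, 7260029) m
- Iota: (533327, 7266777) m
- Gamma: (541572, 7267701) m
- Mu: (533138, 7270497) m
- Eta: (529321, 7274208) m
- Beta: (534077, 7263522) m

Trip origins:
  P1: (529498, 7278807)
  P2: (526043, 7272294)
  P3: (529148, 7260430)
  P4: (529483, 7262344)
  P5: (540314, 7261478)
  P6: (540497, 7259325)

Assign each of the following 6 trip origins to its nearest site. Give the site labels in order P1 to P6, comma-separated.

P1 → Eta (d²=21182130.00)
P2 → Eta (d²=14408680.00)
P3 → Epsilon (d²=27487489.00)
P4 → Beta (d²=22492520.00)
P5 → Theta (d²=27875530.00)
P6 → Theta (d²=28163216.00)

Eta, Eta, Epsilon, Beta, Theta, Theta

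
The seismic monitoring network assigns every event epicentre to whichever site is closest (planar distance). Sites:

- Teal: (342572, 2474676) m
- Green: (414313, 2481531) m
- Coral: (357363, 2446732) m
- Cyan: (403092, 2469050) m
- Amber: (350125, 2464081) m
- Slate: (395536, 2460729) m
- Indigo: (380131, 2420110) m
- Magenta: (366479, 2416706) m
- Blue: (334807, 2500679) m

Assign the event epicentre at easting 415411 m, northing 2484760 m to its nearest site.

Squared distances to each site:
Teal: 5407206977.000; Green: 11632045.000; Coral: 4815699088.000; Cyan: 398561861.000; Amber: 4689882837.000; Slate: 972504586.000; Indigo: 5424300900.000; Magenta: 7025687540.000; Blue: 6750419377.000.
Minimum at Green.

Green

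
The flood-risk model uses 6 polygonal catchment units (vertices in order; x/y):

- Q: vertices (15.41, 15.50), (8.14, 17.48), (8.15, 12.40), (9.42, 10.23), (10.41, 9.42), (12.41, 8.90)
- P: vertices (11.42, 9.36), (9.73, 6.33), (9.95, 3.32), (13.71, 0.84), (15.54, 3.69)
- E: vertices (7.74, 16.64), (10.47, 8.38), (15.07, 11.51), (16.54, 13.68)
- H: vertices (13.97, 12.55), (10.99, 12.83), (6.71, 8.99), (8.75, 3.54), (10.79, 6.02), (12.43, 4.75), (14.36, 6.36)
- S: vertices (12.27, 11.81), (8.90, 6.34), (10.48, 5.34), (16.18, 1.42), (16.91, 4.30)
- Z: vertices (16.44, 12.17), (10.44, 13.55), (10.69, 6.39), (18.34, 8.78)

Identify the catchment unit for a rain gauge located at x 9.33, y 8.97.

H

Cast a ray rightward from (9.33, 8.97). For each polygon, the edges (by vertex number in listed order) whose endpoints lie on opposite sides of y = 8.97, where each meets that height, and whether that is right or left of the point:
Q: 5–6 at x≈12.141 (right), 6–1 at x≈12.442 (right) → 2 crossings.
P: 1–2 at x≈11.202 (right), 5–1 at x≈11.703 (right) → 2 crossings.
E: 1–2 at x≈10.275 (right), 2–3 at x≈11.337 (right) → 2 crossings.
H: 3–4 at x≈6.717 (left), 7–1 at x≈14.196 (right) → 1 crossing.
S: 1–2 at x≈10.520 (right), 5–1 at x≈14.025 (right) → 2 crossings.
Z: 2–3 at x≈10.600 (right), 4–1 at x≈18.234 (right) → 2 crossings.
Only H has an odd count, so the point is inside H.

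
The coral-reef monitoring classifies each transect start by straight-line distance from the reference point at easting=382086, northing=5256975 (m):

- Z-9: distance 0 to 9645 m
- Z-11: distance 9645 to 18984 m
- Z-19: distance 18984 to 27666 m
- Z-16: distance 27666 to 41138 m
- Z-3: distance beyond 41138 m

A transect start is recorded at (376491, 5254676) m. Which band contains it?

Distance = √((376491−382086)² + (5254676−5256975)²) = √(31304025.000 + 5285401.000) = 6048.919 m.
0 ≤ 6048.919 < 9645 → Z-9.

Z-9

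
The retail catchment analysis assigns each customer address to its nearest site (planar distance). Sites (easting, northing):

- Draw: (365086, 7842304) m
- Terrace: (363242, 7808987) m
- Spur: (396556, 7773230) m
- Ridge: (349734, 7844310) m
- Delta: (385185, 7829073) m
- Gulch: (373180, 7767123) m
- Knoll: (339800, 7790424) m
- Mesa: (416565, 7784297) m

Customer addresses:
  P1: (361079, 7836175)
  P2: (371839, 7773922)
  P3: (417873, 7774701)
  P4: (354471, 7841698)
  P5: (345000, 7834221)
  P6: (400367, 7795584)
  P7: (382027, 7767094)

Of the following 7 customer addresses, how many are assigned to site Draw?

P1 → Draw
P2 → Gulch
P3 → Mesa
P4 → Ridge
P5 → Ridge
P6 → Mesa
P7 → Gulch
1 of the 7 goes to Draw.

1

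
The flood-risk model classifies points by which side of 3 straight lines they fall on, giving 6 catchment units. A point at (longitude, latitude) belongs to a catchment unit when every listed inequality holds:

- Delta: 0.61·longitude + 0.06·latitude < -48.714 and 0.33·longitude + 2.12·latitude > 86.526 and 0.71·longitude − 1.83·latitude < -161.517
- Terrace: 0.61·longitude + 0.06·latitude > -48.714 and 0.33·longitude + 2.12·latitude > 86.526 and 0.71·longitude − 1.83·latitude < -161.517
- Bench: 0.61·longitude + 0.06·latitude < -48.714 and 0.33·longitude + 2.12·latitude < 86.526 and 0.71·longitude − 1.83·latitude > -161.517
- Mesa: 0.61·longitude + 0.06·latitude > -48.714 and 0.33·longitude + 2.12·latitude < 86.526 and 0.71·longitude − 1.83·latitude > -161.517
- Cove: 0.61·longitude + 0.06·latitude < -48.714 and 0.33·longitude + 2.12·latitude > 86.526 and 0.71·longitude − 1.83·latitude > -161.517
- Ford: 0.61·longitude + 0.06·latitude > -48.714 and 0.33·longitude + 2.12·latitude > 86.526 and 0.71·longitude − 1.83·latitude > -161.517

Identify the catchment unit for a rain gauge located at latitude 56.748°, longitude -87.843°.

Delta

0.61·-87.843 + 0.06·56.748 = -50.179, which is < -48.714
0.33·-87.843 + 2.12·56.748 = 91.318, which is > 86.526
0.71·-87.843 − 1.83·56.748 = -166.217, which is < -161.517
This sign pattern matches Delta.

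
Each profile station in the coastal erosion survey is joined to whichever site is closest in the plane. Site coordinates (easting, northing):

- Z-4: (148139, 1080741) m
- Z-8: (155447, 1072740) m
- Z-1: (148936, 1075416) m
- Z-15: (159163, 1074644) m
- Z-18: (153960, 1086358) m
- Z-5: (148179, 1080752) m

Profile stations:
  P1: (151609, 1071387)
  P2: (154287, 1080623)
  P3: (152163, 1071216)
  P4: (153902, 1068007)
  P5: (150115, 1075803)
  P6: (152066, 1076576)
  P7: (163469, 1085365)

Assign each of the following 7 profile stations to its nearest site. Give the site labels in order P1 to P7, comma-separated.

Z-8, Z-18, Z-8, Z-8, Z-1, Z-1, Z-18

P1 → Z-8 (d²=16560853.00)
P2 → Z-18 (d²=32997154.00)
P3 → Z-8 (d²=13107232.00)
P4 → Z-8 (d²=24788314.00)
P5 → Z-1 (d²=1539810.00)
P6 → Z-1 (d²=11142500.00)
P7 → Z-18 (d²=91407130.00)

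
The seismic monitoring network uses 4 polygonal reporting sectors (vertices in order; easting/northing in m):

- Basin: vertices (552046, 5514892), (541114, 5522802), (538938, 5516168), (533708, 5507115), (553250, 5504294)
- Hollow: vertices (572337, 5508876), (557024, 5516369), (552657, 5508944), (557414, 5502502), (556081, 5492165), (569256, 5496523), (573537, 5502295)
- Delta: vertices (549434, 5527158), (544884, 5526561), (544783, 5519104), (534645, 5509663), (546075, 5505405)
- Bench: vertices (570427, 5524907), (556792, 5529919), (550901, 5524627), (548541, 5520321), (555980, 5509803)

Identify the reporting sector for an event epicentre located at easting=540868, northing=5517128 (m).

Basin

Cast a ray rightward from (540868, 5517128). For each polygon, the edges (by vertex number in listed order) whose endpoints lie on opposite sides of northing = 5517128, where each meets that height, and whether that is right or left of the point:
Basin: 1–2 at easting≈548955.7 (right), 2–3 at easting≈539252.9 (left) → 1 crossing.
Hollow: no edge straddles that height → 0 crossings.
Delta: 3–4 at easting≈542661.1 (right), 5–1 at easting≈547885.2 (right) → 2 crossings.
Bench: 4–5 at easting≈550799.3 (right), 5–1 at easting≈562986.4 (right) → 2 crossings.
Only Basin has an odd count, so the point is inside Basin.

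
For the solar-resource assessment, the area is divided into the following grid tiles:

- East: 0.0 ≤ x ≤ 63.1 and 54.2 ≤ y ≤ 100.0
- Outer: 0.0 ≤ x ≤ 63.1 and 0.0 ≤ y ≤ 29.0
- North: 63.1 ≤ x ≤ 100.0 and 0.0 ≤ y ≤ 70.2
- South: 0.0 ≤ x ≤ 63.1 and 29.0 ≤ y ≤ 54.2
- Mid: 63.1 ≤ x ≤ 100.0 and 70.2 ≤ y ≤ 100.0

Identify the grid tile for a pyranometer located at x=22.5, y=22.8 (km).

The point has x = 22.5 and y = 22.8.
Only Outer satisfies 0.0 ≤ x ≤ 63.1 and 0.0 ≤ y ≤ 29.0.

Outer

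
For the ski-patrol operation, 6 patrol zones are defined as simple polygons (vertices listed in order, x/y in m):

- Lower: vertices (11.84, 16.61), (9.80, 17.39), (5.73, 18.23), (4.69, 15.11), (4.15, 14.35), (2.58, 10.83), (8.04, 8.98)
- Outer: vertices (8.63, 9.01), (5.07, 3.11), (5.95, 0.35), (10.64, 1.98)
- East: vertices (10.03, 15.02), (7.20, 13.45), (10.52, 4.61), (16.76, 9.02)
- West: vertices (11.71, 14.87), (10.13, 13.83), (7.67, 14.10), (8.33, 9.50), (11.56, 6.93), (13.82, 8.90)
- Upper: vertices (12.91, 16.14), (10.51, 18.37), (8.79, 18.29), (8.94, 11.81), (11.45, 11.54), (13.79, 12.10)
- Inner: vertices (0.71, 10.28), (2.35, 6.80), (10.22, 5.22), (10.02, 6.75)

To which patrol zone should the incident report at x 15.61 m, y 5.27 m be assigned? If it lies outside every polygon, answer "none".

none

Cast a ray rightward from (15.61, 5.27). For each polygon, the edges (by vertex number in listed order) whose endpoints lie on opposite sides of y = 5.27, where each meets that height, and whether that is right or left of the point:
Lower: no edge straddles that height → 0 crossings.
Outer: 1–2 at x≈6.373 (left), 4–1 at x≈9.699 (left) → 0 crossings.
East: 2–3 at x≈10.272 (left), 3–4 at x≈11.454 (left) → 0 crossings.
West: no edge straddles that height → 0 crossings.
Upper: no edge straddles that height → 0 crossings.
Inner: 2–3 at x≈9.971 (left), 3–4 at x≈10.213 (left) → 0 crossings.
All counts are even, so the point lies outside every listed polygon.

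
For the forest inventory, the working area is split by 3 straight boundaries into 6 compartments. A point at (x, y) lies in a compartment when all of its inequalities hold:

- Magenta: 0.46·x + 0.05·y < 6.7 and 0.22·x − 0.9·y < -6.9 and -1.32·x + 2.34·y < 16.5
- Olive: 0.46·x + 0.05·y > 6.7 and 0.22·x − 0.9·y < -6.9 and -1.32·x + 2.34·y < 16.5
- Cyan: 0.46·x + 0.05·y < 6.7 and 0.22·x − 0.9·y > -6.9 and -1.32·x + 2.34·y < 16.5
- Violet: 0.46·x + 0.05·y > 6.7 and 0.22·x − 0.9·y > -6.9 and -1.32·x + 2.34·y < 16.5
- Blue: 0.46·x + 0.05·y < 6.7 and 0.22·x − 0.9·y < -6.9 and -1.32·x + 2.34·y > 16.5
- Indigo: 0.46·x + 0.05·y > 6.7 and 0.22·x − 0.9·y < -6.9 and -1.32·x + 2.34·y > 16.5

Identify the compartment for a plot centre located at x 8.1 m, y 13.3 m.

0.46·8.1 + 0.05·13.3 = 4.391, which is < 6.7
0.22·8.1 − 0.9·13.3 = -10.188, which is < -6.9
-1.32·8.1 + 2.34·13.3 = 20.430, which is > 16.5
This sign pattern matches Blue.

Blue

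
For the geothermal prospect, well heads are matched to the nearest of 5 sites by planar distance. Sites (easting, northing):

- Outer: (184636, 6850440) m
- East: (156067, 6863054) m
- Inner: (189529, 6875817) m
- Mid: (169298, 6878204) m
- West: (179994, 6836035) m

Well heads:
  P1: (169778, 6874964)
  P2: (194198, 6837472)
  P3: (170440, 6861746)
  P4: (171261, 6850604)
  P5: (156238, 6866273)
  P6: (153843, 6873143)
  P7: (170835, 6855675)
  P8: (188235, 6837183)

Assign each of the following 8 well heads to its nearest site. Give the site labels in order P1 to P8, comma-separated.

Mid, West, East, Outer, East, East, Outer, West

P1 → Mid (d²=10728000.00)
P2 → West (d²=203818585.00)
P3 → East (d²=208293993.00)
P4 → Outer (d²=178917521.00)
P5 → East (d²=10391202.00)
P6 → East (d²=106734097.00)
P7 → Outer (d²=217872826.00)
P8 → West (d²=69231985.00)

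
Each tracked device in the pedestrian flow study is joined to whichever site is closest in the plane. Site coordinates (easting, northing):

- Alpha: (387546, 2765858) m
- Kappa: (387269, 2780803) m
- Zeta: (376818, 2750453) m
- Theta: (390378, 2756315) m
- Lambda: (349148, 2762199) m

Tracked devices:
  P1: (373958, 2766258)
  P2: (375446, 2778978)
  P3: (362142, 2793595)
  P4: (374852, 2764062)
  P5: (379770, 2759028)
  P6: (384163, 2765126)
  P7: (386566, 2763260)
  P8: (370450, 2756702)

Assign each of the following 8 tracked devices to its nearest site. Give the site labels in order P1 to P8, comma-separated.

P1 → Alpha (d²=184793744.00)
P2 → Kappa (d²=143113954.00)
P3 → Kappa (d²=795001393.00)
P4 → Alpha (d²=164363252.00)
P5 → Zeta (d²=82244929.00)
P6 → Alpha (d²=11980513.00)
P7 → Alpha (d²=7710004.00)
P8 → Zeta (d²=79601425.00)

Alpha, Kappa, Kappa, Alpha, Zeta, Alpha, Alpha, Zeta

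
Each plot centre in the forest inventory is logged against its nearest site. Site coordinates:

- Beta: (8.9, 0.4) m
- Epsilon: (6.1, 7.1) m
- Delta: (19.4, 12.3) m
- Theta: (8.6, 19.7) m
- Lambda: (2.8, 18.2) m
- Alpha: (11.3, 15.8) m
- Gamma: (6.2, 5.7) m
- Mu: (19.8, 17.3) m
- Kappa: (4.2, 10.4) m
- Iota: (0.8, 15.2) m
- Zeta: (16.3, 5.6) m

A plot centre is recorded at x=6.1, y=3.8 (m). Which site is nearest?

Gamma

Squared distances to each site:
Beta: 19.400; Epsilon: 10.890; Delta: 249.140; Theta: 259.060; Lambda: 218.250; Alpha: 171.040; Gamma: 3.620; Mu: 369.940; Kappa: 47.170; Iota: 158.050; Zeta: 107.280.
Minimum at Gamma.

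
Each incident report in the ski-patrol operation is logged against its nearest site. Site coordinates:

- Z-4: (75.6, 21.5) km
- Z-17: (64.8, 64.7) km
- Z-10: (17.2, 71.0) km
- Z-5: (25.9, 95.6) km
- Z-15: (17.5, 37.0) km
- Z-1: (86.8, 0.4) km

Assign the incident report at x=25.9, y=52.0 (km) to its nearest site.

Squared distances to each site:
Z-4: 3400.340; Z-17: 1674.500; Z-10: 436.690; Z-5: 1900.960; Z-15: 295.560; Z-1: 6371.370.
Minimum at Z-15.

Z-15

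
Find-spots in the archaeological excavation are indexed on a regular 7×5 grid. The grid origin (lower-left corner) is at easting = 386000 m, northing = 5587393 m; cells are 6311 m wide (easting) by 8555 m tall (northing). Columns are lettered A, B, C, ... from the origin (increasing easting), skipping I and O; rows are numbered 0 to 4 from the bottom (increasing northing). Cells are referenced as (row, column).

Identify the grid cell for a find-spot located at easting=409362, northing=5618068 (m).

Column index: ⌊(409362 − 386000) / 6311⌋ = ⌊3.702⌋ = 3 → column D
Row offset from origin: ⌊(5618068 − 5587393) / 8555⌋ = ⌊3.586⌋ = 3 → row 3

(3, D)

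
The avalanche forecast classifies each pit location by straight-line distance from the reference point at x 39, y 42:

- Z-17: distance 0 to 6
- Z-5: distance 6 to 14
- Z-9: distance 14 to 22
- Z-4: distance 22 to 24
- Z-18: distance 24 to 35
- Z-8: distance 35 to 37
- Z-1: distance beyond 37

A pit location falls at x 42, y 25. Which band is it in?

Z-9

Distance = √((42−39)² + (25−42)²) = √(9.000 + 289.000) = 17.263.
14 ≤ 17.263 < 22 → Z-9.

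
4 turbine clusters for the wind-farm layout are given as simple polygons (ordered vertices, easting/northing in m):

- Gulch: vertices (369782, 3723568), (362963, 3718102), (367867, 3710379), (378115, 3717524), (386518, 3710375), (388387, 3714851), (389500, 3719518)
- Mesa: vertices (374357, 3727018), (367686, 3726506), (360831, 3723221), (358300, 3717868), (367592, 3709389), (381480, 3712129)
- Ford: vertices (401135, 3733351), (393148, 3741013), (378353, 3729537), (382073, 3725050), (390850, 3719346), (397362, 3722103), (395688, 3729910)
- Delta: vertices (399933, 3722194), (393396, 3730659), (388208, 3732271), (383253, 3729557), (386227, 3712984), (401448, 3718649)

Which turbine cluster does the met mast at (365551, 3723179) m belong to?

Cast a ray rightward from (365551, 3723179). For each polygon, the edges (by vertex number in listed order) whose endpoints lie on opposite sides of northing = 3723179, where each meets that height, and whether that is right or left of the point:
Gulch: 1–2 at easting≈369296.7 (right), 7–1 at easting≈371675.9 (right) → 2 crossings.
Mesa: 3–4 at easting≈360811.1 (left), 6–1 at easting≈376193.6 (right) → 1 crossing.
Ford: 4–5 at easting≈384952.0 (right), 6–7 at easting≈397131.3 (right) → 2 crossings.
Delta: 1–2 at easting≈399172.3 (right), 4–5 at easting≈384397.5 (right) → 2 crossings.
Only Mesa has an odd count, so the point is inside Mesa.

Mesa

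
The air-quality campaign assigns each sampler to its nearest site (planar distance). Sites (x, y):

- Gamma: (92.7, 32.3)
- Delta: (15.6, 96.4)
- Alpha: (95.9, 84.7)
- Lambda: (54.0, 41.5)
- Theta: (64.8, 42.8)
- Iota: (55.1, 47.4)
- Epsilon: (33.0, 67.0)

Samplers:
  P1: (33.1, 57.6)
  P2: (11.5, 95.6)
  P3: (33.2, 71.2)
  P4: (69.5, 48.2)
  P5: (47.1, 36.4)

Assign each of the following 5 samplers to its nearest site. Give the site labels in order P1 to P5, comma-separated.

P1 → Epsilon (d²=88.37)
P2 → Delta (d²=17.45)
P3 → Epsilon (d²=17.68)
P4 → Theta (d²=51.25)
P5 → Lambda (d²=73.62)

Epsilon, Delta, Epsilon, Theta, Lambda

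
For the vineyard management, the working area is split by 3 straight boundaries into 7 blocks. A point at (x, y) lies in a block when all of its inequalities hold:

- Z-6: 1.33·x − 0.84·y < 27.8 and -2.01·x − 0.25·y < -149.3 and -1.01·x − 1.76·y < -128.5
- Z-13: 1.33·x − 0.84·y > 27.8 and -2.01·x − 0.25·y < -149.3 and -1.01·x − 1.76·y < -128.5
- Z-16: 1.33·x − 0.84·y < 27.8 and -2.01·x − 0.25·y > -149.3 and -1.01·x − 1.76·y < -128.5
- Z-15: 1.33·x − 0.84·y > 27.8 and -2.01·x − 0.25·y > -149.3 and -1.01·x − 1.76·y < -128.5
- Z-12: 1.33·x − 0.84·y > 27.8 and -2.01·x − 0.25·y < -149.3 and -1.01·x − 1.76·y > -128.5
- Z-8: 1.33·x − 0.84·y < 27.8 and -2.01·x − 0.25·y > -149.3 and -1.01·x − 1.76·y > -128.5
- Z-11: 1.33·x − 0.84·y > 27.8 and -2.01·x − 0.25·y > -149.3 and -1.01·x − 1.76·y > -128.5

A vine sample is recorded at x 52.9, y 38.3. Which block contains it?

Z-11

1.33·52.9 − 0.84·38.3 = 38.185, which is > 27.8
-2.01·52.9 − 0.25·38.3 = -115.904, which is > -149.3
-1.01·52.9 − 1.76·38.3 = -120.837, which is > -128.5
This sign pattern matches Z-11.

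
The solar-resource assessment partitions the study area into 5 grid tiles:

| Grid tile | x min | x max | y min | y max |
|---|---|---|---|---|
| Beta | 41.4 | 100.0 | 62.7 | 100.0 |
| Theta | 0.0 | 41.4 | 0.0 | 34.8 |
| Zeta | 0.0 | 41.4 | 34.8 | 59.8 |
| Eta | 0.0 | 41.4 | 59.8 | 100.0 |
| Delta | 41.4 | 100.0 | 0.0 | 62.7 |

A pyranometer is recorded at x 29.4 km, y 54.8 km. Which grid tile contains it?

The point has x = 29.4 and y = 54.8.
Only Zeta satisfies 0.0 ≤ x ≤ 41.4 and 34.8 ≤ y ≤ 59.8.

Zeta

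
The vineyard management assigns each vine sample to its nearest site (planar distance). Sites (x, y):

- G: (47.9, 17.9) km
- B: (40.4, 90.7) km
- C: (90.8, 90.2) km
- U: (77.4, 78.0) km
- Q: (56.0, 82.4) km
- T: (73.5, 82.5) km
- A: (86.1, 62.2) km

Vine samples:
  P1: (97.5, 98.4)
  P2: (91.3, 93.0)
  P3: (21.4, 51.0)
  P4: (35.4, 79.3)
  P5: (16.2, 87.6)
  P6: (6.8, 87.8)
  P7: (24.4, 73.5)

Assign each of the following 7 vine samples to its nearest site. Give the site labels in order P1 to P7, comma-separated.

C, C, G, B, B, B, B

P1 → C (d²=112.13)
P2 → C (d²=8.09)
P3 → G (d²=1797.86)
P4 → B (d²=154.96)
P5 → B (d²=595.25)
P6 → B (d²=1137.37)
P7 → B (d²=551.84)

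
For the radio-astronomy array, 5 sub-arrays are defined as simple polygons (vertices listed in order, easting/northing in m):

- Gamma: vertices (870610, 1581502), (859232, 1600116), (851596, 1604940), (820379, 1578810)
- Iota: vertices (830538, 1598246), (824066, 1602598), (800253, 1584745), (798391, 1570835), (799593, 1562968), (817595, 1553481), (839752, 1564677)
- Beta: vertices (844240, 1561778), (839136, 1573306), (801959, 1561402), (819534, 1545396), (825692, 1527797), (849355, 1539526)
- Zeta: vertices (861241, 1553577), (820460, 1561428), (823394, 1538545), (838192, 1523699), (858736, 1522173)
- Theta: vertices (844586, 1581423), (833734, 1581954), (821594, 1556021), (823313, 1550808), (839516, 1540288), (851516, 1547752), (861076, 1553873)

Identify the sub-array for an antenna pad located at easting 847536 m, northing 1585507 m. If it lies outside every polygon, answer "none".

Gamma

Cast a ray rightward from (847536, 1585507). For each polygon, the edges (by vertex number in listed order) whose endpoints lie on opposite sides of northing = 1585507, where each meets that height, and whether that is right or left of the point:
Gamma: 1–2 at easting≈868161.9 (right), 3–4 at easting≈828379.8 (left) → 1 crossing.
Iota: 2–3 at easting≈801269.4 (left), 7–1 at easting≈834034.6 (left) → 0 crossings.
Beta: no edge straddles that height → 0 crossings.
Zeta: no edge straddles that height → 0 crossings.
Theta: no edge straddles that height → 0 crossings.
Only Gamma has an odd count, so the point is inside Gamma.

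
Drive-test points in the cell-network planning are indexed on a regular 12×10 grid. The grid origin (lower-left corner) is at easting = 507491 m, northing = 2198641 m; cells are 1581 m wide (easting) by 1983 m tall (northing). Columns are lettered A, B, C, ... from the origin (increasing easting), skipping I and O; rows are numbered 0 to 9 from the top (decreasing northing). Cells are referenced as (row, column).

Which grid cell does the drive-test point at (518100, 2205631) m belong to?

Column index: ⌊(518100 − 507491) / 1581⌋ = ⌊6.710⌋ = 6 → column G
Row offset from origin: ⌊(2205631 − 2198641) / 1983⌋ = ⌊3.525⌋ = 3 → row 6 (counted from top)

(6, G)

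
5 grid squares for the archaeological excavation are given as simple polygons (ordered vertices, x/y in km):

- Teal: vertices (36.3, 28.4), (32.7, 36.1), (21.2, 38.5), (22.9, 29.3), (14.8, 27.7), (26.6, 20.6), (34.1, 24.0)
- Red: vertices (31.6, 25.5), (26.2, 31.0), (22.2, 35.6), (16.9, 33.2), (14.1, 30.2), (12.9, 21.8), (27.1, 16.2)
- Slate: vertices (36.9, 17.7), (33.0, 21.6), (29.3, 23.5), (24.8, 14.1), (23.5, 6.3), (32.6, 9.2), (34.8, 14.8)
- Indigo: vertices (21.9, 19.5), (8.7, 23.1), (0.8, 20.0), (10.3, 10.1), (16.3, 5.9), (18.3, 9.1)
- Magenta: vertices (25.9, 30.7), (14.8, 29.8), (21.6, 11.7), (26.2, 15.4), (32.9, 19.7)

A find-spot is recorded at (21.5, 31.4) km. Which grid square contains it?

Red

Cast a ray rightward from (21.5, 31.4). For each polygon, the edges (by vertex number in listed order) whose endpoints lie on opposite sides of y = 31.4, where each meets that height, and whether that is right or left of the point:
Teal: 1–2 at x≈34.90 (right), 3–4 at x≈22.51 (right) → 2 crossings.
Red: 2–3 at x≈25.85 (right), 4–5 at x≈15.22 (left) → 1 crossing.
Slate: no edge straddles that height → 0 crossings.
Indigo: no edge straddles that height → 0 crossings.
Magenta: no edge straddles that height → 0 crossings.
Only Red has an odd count, so the point is inside Red.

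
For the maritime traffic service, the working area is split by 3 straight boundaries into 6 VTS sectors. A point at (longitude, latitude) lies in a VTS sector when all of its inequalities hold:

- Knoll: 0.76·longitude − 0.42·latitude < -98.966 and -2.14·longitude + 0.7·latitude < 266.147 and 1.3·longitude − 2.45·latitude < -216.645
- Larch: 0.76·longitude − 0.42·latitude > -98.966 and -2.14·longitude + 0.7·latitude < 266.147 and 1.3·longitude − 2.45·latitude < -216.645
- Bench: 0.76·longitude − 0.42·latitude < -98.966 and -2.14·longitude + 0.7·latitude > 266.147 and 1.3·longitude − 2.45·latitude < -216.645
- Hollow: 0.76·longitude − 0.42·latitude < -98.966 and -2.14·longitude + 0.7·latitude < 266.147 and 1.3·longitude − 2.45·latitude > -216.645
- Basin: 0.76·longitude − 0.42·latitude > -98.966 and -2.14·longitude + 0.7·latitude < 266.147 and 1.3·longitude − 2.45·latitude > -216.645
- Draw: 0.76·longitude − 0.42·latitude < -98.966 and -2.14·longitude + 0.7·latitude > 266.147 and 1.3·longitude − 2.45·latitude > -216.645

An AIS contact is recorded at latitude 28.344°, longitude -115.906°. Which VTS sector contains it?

Bench

0.76·-115.906 − 0.42·28.344 = -99.993, which is < -98.966
-2.14·-115.906 + 0.7·28.344 = 267.880, which is > 266.147
1.3·-115.906 − 2.45·28.344 = -220.121, which is < -216.645
This sign pattern matches Bench.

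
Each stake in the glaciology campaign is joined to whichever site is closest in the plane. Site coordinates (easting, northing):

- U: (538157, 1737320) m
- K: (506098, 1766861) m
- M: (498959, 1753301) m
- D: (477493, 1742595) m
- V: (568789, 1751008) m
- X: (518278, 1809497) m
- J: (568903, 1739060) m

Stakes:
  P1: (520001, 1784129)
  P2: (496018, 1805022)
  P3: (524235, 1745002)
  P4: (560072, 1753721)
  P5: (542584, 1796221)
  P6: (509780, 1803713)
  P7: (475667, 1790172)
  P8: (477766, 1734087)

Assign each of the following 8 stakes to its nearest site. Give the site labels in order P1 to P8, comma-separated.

K, X, U, V, X, X, K, D

P1 → K (d²=491477233.00)
P2 → X (d²=515533225.00)
P3 → U (d²=252835208.00)
P4 → V (d²=83346458.00)
P5 → X (d²=767033812.00)
P6 → X (d²=105670660.00)
P7 → K (d²=1469448482.00)
P8 → D (d²=72460593.00)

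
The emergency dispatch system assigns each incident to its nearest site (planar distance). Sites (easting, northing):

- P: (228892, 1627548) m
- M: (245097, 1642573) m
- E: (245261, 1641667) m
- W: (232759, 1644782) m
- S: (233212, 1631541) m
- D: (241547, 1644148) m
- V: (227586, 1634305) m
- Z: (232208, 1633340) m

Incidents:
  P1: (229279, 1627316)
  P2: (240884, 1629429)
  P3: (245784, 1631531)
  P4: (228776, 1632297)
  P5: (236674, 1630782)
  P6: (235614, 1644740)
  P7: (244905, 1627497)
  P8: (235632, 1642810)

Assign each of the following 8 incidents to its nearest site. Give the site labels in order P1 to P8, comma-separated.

P, S, E, V, S, W, S, W

P1 → P (d²=203593.00)
P2 → S (d²=63320128.00)
P3 → E (d²=103012025.00)
P4 → V (d²=5448164.00)
P5 → S (d²=12561525.00)
P6 → W (d²=8152789.00)
P7 → S (d²=153080185.00)
P8 → W (d²=12142913.00)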